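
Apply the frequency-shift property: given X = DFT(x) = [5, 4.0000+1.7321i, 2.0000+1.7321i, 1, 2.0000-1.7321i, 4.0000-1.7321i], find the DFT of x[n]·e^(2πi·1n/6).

Modulation property: DFT(ω_6^(-1n)·x[n]) = X[(k-1) mod 6], so circularly shift X by 1 positions.

X[k-1] = [4.0000-1.7321i, 5, 4.0000+1.7321i, 2.0000+1.7321i, 1, 2.0000-1.7321i]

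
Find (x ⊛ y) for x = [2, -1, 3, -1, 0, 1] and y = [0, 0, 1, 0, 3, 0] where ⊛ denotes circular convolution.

(x ⊛ y)[n] = Σ(m=0 to 5) x[m] · y[(n-m) mod 6]

Computing each output sample:
(x ⊛ y)[0] = 9
(x ⊛ y)[1] = -2
(x ⊛ y)[2] = 2
(x ⊛ y)[3] = 2
(x ⊛ y)[4] = 9
(x ⊛ y)[5] = -4

x ⊛ y = [9, -2, 2, 2, 9, -4]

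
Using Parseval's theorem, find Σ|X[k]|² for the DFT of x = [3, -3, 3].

Parseval: Σ|x[n]|² = (1/N)Σ|X[k]|², so Σ|X[k]|² = N·Σ|x[n]|² = 3·27.0000

Σ|X[k]|² = N·Σ|x[n]|² = 3·27.0000 = 81.0000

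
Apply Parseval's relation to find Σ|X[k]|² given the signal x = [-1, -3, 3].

Parseval: Σ|x[n]|² = (1/N)Σ|X[k]|², so Σ|X[k]|² = N·Σ|x[n]|² = 3·19.0000

Σ|X[k]|² = N·Σ|x[n]|² = 3·19.0000 = 57.0000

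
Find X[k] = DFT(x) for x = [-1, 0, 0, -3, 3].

X[k] = Σ(n=0 to 4) x[n] · ω_5^(nk)
where ω_5 = e^(-2πi/5)

Computing each X[k]:
X[0] = -1
X[1] = 2.3541+1.0898i
X[2] = -4.3541+4.6165i
X[3] = -4.3541-4.6165i
X[4] = 2.3541-1.0898i

X = [-1, 2.3541+1.0898i, -4.3541+4.6165i, -4.3541-4.6165i, 2.3541-1.0898i]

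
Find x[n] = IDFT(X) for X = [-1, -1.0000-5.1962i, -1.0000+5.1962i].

x[n] = (1/3) Σ(k=0 to 2) X[k] · e^(2πikn/3)

Computing each x[n]:
x[0] = -1
x[1] = 3
x[2] = -3

x = [-1, 3, -3]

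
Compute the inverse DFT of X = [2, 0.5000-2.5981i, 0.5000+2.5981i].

x[n] = (1/3) Σ(k=0 to 2) X[k] · e^(2πikn/3)

Computing each x[n]:
x[0] = 1
x[1] = 2
x[2] = -1

x = [1, 2, -1]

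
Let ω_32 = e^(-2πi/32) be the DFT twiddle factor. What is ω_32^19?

ω_32^19 = e^(-2πi·19/32)
= cos(-2π·19/32) + i·sin(-2π·19/32)
= cos(-38π/32) + i·sin(-38π/32)

ω_32^19 = cos(-38π/32) + i·sin(-38π/32) = -0.8315+0.5556i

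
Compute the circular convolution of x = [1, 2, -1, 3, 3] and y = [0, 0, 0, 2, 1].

(x ⊛ y)[n] = Σ(m=0 to 4) x[m] · y[(n-m) mod 5]

Computing each output sample:
(x ⊛ y)[0] = 0
(x ⊛ y)[1] = 5
(x ⊛ y)[2] = 9
(x ⊛ y)[3] = 5
(x ⊛ y)[4] = 5

x ⊛ y = [0, 5, 9, 5, 5]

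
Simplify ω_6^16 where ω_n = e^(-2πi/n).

Since ω_6^6 = 1, powers reduce modulo 6.
16 mod 6 = 4
So ω_6^16 = ω_6^4 = e^(-2πi·4/6)

ω_6^16 = ω_6^4 = -0.5000+0.8660i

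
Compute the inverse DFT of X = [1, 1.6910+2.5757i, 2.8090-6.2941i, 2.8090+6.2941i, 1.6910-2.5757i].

x[n] = (1/5) Σ(k=0 to 4) X[k] · e^(2πikn/5)

Computing each x[n]:
x[0] = 2
x[1] = 0
x[2] = -3
x[3] = 3
x[4] = -1

x = [2, 0, -3, 3, -1]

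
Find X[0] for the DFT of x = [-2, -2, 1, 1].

X[0] = Σ(n=0 to 3) x[n] · ω_4^0 = Σ x[n]
= (-2) + (-2) + (1) + (1)

X[0] = -2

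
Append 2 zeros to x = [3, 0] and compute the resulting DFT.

Original 2-point DFT: [3, 3]
Zero-padded 4-point DFT provides frequency interpolation.

DFT_4([x, 0, ...]) = [3, 3, 3, 3]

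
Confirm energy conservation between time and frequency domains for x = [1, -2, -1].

Time domain:
Σ|x[n]|² = |1|² + |-2|² + |-1|² = 6.0000

Frequency domain:
(1/3)Σ|X[k]|² = (1/3)(|-2|² + |2.5000+0.8660i|² + |2.5000-0.8660i|²) = (1/3)·18.0000 = 6.0000

Both sides agree, confirming Parseval's theorem.

Σ|x[n]|² = (1/N)Σ|X[k]|² = 6.0000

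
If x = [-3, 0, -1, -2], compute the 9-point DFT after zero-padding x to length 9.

Original 4-point DFT: [-6, -2-2i, -2, -2+2i]
Zero-padded 9-point DFT provides frequency interpolation.

DFT_9([x, 0, ...]) = [-6, -2.1736+2.7169i, -1.0603-1.3900i, -4.5000-0.8660i, -2.7660+1.0893i, -2.7660-1.0893i, -4.5000+0.8660i, -1.0603+1.3900i, -2.1736-2.7169i]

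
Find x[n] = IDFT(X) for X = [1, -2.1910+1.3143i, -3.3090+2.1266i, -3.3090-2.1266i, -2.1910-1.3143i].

x[n] = (1/5) Σ(k=0 to 4) X[k] · e^(2πikn/5)

Computing each x[n]:
x[0] = -2
x[1] = 0
x[2] = 1
x[3] = 0
x[4] = 2

x = [-2, 0, 1, 0, 2]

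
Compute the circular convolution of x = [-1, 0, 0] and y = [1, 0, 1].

(x ⊛ y)[n] = Σ(m=0 to 2) x[m] · y[(n-m) mod 3]

Computing each output sample:
(x ⊛ y)[0] = -1
(x ⊛ y)[1] = 0
(x ⊛ y)[2] = -1

x ⊛ y = [-1, 0, -1]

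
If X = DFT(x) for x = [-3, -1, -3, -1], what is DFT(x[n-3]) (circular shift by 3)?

Time shift by 3: X_shifted[k] = ω_4^(3k) · X[k]
Shifted x = [-1, -3, -1, -3]

DFT(x[n-3]) = [-8, 0, 4, 0]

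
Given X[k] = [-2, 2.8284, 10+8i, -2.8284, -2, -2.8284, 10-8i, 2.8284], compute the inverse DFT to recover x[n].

x[n] = (1/8) Σ(k=0 to 7) X[k] · e^(2πikn/8)

Computing each x[n]:
x[0] = 2
x[1] = -1
x[2] = -3
x[3] = 1
x[4] = 2
x[5] = -3
x[6] = -3
x[7] = 3

x = [2, -1, -3, 1, 2, -3, -3, 3]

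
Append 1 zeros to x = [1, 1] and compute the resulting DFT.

Original 2-point DFT: [2, 0]
Zero-padded 3-point DFT provides frequency interpolation.

DFT_3([x, 0, ...]) = [2, 0.5000-0.8660i, 0.5000+0.8660i]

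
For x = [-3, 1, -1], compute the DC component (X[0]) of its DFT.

X[0] = Σ(n=0 to 2) x[n] · ω_3^0 = Σ x[n]
= (-3) + (1) + (-1)

X[0] = -3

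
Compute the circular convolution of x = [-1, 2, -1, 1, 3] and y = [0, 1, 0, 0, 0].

(x ⊛ y)[n] = Σ(m=0 to 4) x[m] · y[(n-m) mod 5]

Computing each output sample:
(x ⊛ y)[0] = 3
(x ⊛ y)[1] = -1
(x ⊛ y)[2] = 2
(x ⊛ y)[3] = -1
(x ⊛ y)[4] = 1

x ⊛ y = [3, -1, 2, -1, 1]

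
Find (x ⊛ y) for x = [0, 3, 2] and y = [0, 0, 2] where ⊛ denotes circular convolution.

(x ⊛ y)[n] = Σ(m=0 to 2) x[m] · y[(n-m) mod 3]

Computing each output sample:
(x ⊛ y)[0] = 6
(x ⊛ y)[1] = 4
(x ⊛ y)[2] = 0

x ⊛ y = [6, 4, 0]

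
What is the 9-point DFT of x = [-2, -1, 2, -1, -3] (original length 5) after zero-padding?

Original 5-point DFT: [-5, -4.0451-3.6655i, 1.5451+1.6776i, 1.5451-1.6776i, -4.0451+3.6655i]
Zero-padded 9-point DFT provides frequency interpolation.

DFT_9([x, 0, ...]) = [-5, 0.9003+0.5653i, -5.8512-2.4936i, -2.0000+5.1962i, 0.4508-0.4608i, 0.4508+0.4608i, -2.0000-5.1962i, -5.8512+2.4936i, 0.9003-0.5653i]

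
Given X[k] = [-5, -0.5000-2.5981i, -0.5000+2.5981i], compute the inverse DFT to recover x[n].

x[n] = (1/3) Σ(k=0 to 2) X[k] · e^(2πikn/3)

Computing each x[n]:
x[0] = -2
x[1] = 0
x[2] = -3

x = [-2, 0, -3]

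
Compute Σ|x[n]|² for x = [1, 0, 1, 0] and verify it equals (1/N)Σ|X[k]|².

Time domain:
Σ|x[n]|² = |1|² + |0|² + |1|² + |0|² = 2.0000

Frequency domain:
(1/4)Σ|X[k]|² = (1/4)(|2|² + |0|² + |2|² + |0|²) = (1/4)·8.0000 = 2.0000

Both sides agree, confirming Parseval's theorem.

Σ|x[n]|² = (1/N)Σ|X[k]|² = 2.0000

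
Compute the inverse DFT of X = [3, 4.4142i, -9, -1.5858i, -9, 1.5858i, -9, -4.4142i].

x[n] = (1/8) Σ(k=0 to 7) X[k] · e^(2πikn/8)

Computing each x[n]:
x[0] = -3
x[1] = 1
x[2] = 0
x[3] = 1
x[4] = -3
x[5] = 2
x[6] = 3
x[7] = 2

x = [-3, 1, 0, 1, -3, 2, 3, 2]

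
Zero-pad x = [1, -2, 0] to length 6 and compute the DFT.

Original 3-point DFT: [-1, 2.0000+1.7321i, 2.0000-1.7321i]
Zero-padded 6-point DFT provides frequency interpolation.

DFT_6([x, 0, ...]) = [-1, 1.7321i, 2.0000+1.7321i, 3, 2.0000-1.7321i, -1.7321i]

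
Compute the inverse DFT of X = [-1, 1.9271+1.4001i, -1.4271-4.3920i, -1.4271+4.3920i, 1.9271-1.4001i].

x[n] = (1/5) Σ(k=0 to 4) X[k] · e^(2πikn/5)

Computing each x[n]:
x[0] = 0
x[1] = 1
x[2] = -3
x[3] = 1
x[4] = 0

x = [0, 1, -3, 1, 0]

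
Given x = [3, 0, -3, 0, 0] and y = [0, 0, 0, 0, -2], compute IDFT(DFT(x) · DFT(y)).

(x ⊛ y)[n] = Σ(m=0 to 4) x[m] · y[(n-m) mod 5]

Computing each output sample:
(x ⊛ y)[0] = 0
(x ⊛ y)[1] = 6
(x ⊛ y)[2] = 0
(x ⊛ y)[3] = 0
(x ⊛ y)[4] = -6

x ⊛ y = [0, 6, 0, 0, -6]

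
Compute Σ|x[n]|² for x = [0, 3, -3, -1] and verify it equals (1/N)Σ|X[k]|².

Time domain:
Σ|x[n]|² = |0|² + |3|² + |-3|² + |-1|² = 19.0000

Frequency domain:
(1/4)Σ|X[k]|² = (1/4)(|-1|² + |3-4i|² + |-5|² + |3+4i|²) = (1/4)·76.0000 = 19.0000

Both sides agree, confirming Parseval's theorem.

Σ|x[n]|² = (1/N)Σ|X[k]|² = 19.0000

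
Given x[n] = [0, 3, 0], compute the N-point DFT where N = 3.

X[k] = Σ(n=0 to 2) x[n] · ω_3^(nk)
where ω_3 = e^(-2πi/3)

Computing each X[k]:
X[0] = 3
X[1] = -1.5000-2.5981i
X[2] = -1.5000+2.5981i

X = [3, -1.5000-2.5981i, -1.5000+2.5981i]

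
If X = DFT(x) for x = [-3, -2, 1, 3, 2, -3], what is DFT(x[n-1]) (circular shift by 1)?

Time shift by 1: X_shifted[k] = ω_6^(1k) · X[k]
Shifted x = [-3, -3, -2, 1, 3, 2]

DFT(x[n-1]) = [-2, -5.0000+8.6603i, -2, -2, -2, -5.0000-8.6603i]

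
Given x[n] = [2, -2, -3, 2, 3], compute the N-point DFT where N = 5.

X[k] = Σ(n=0 to 4) x[n] · ω_5^(nk)
where ω_5 = e^(-2πi/5)

Computing each X[k]:
X[0] = 2
X[1] = 3.1180+7.6942i
X[2] = 0.8820-1.8164i
X[3] = 0.8820+1.8164i
X[4] = 3.1180-7.6942i

X = [2, 3.1180+7.6942i, 0.8820-1.8164i, 0.8820+1.8164i, 3.1180-7.6942i]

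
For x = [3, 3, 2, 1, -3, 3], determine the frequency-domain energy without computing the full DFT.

Parseval: Σ|x[n]|² = (1/N)Σ|X[k]|², so Σ|X[k]|² = N·Σ|x[n]|² = 6·41.0000

Σ|X[k]|² = N·Σ|x[n]|² = 6·41.0000 = 246.0000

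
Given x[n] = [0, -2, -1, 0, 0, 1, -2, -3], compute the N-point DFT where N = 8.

X[k] = Σ(n=0 to 7) x[n] · ω_8^(nk)
where ω_8 = e^(-2πi/8)

Computing each X[k]:
X[0] = -7
X[1] = -4.2426-1.0000i
X[2] = 3-2i
X[3] = 4.2426+1.0000i
X[4] = 1
X[5] = 4.2426-1.0000i
X[6] = 3+2i
X[7] = -4.2426+1.0000i

X = [-7, -4.2426-1.0000i, 3-2i, 4.2426+1.0000i, 1, 4.2426-1.0000i, 3+2i, -4.2426+1.0000i]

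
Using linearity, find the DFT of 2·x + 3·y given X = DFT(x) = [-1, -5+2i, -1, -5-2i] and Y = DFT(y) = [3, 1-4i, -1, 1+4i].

By linearity: DFT(2x + 3y) = 2·DFT(x) + 3·DFT(y)
= 2·[-1, -5+2i, -1, -5-2i] + 3·[3, 1-4i, -1, 1+4i]

Computing element-wise:
Z[0] = 2·(-1) + 3·(3) = 7
Z[1] = 2·(-5+2i) + 3·(1-4i) = -7-8i
Z[2] = 2·(-1) + 3·(-1) = -5
Z[3] = 2·(-5-2i) + 3·(1+4i) = -7+8i

DFT(2x + 3y) = 2·X + 3·Y = [7, -7-8i, -5, -7+8i]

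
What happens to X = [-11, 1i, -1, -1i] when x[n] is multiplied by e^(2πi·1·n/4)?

Modulation property: DFT(ω_4^(-1n)·x[n]) = X[(k-1) mod 4], so circularly shift X by 1 positions.

X[k-1] = [-1i, -11, 1i, -1]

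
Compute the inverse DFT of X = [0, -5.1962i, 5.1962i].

x[n] = (1/3) Σ(k=0 to 2) X[k] · e^(2πikn/3)

Computing each x[n]:
x[0] = 0
x[1] = 3
x[2] = -3

x = [0, 3, -3]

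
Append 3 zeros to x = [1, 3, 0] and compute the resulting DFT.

Original 3-point DFT: [4, -0.5000-2.5981i, -0.5000+2.5981i]
Zero-padded 6-point DFT provides frequency interpolation.

DFT_6([x, 0, ...]) = [4, 2.5000-2.5981i, -0.5000-2.5981i, -2, -0.5000+2.5981i, 2.5000+2.5981i]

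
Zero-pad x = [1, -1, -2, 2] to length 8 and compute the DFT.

Original 4-point DFT: [0, 3+3i, -2, 3-3i]
Zero-padded 8-point DFT provides frequency interpolation.

DFT_8([x, 0, ...]) = [0, -1.1213+1.2929i, 3+3i, 3.1213-2.7071i, -2, 3.1213+2.7071i, 3-3i, -1.1213-1.2929i]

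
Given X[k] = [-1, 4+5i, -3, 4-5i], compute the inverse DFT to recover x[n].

x[n] = (1/4) Σ(k=0 to 3) X[k] · e^(2πikn/4)

Computing each x[n]:
x[0] = 1
x[1] = -2
x[2] = -3
x[3] = 3

x = [1, -2, -3, 3]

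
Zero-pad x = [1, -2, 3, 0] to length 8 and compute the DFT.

Original 4-point DFT: [2, -2+2i, 6, -2-2i]
Zero-padded 8-point DFT provides frequency interpolation.

DFT_8([x, 0, ...]) = [2, -0.4142-1.5858i, -2+2i, 2.4142+4.4142i, 6, 2.4142-4.4142i, -2-2i, -0.4142+1.5858i]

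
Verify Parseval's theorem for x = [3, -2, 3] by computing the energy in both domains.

Time domain:
Σ|x[n]|² = |3|² + |-2|² + |3|² = 22.0000

Frequency domain:
(1/3)Σ|X[k]|² = (1/3)(|4|² + |2.5000+4.3301i|² + |2.5000-4.3301i|²) = (1/3)·66.0000 = 22.0000

Both sides agree, confirming Parseval's theorem.

Σ|x[n]|² = (1/N)Σ|X[k]|² = 22.0000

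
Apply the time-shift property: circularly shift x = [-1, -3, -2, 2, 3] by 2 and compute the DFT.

Time shift by 2: X_shifted[k] = ω_5^(2k) · X[k]
Shifted x = [2, 3, -1, -3, -2]

DFT(x[n-2]) = [-1, 5.5451-5.9309i, -0.0451-1.0368i, -0.0451+1.0368i, 5.5451+5.9309i]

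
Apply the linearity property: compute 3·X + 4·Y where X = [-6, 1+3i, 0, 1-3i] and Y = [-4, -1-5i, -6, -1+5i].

By linearity: DFT(3x + 4y) = 3·DFT(x) + 4·DFT(y)
= 3·[-6, 1+3i, 0, 1-3i] + 4·[-4, -1-5i, -6, -1+5i]

Computing element-wise:
Z[0] = 3·(-6) + 4·(-4) = -34
Z[1] = 3·(1+3i) + 4·(-1-5i) = -1-11i
Z[2] = 3·(0) + 4·(-6) = -24
Z[3] = 3·(1-3i) + 4·(-1+5i) = -1+11i

DFT(3x + 4y) = 3·X + 4·Y = [-34, -1-11i, -24, -1+11i]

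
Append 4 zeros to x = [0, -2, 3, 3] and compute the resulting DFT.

Original 4-point DFT: [4, -3+5i, 2, -3-5i]
Zero-padded 8-point DFT provides frequency interpolation.

DFT_8([x, 0, ...]) = [4, -3.5355-3.7071i, -3+5i, 3.5355+2.2929i, 2, 3.5355-2.2929i, -3-5i, -3.5355+3.7071i]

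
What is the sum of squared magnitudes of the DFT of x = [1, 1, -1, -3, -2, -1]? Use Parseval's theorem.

Parseval: Σ|x[n]|² = (1/N)Σ|X[k]|², so Σ|X[k]|² = N·Σ|x[n]|² = 6·17.0000

Σ|X[k]|² = N·Σ|x[n]|² = 6·17.0000 = 102.0000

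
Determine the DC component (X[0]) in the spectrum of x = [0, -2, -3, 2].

X[0] = Σ(n=0 to 3) x[n] · ω_4^0 = Σ x[n]
= (0) + (-2) + (-3) + (2)

X[0] = -3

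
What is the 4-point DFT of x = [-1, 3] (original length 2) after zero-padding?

Original 2-point DFT: [2, -4]
Zero-padded 4-point DFT provides frequency interpolation.

DFT_4([x, 0, ...]) = [2, -1-3i, -4, -1+3i]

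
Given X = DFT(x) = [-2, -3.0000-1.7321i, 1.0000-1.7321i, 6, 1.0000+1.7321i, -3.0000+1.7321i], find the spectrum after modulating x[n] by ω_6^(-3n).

Modulation property: DFT(ω_6^(-3n)·x[n]) = X[(k-3) mod 6], so circularly shift X by 3 positions.

X[k-3] = [6, 1.0000+1.7321i, -3.0000+1.7321i, -2, -3.0000-1.7321i, 1.0000-1.7321i]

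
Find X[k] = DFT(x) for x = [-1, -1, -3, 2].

X[k] = Σ(n=0 to 3) x[n] · ω_4^(nk)
where ω_4 = e^(-2πi/4)

Computing each X[k]:
X[0] = -3
X[1] = 2+3i
X[2] = -5
X[3] = 2-3i

X = [-3, 2+3i, -5, 2-3i]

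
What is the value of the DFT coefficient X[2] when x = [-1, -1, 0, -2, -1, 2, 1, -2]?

X[2] = Σ(n=0 to 7) x[n] · ω_8^(2n) where ω_8 = e^(-2πi/8)
= (-1)·ω_8^0 + (-1)·ω_8^2 + (0)·ω_8^4 + (-2)·ω_8^6 + (-1)·ω_8^8 + (2)·ω_8^10 + (1)·ω_8^12 + (-2)·ω_8^14

X[2] = -3-5i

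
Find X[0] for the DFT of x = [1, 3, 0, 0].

X[0] = Σ(n=0 to 3) x[n] · ω_4^0 = Σ x[n]
= (1) + (3) + (0) + (0)

X[0] = 4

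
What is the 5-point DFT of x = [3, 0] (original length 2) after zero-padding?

Original 2-point DFT: [3, 3]
Zero-padded 5-point DFT provides frequency interpolation.

DFT_5([x, 0, ...]) = [3, 3, 3, 3, 3]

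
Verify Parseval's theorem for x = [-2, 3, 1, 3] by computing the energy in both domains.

Time domain:
Σ|x[n]|² = |-2|² + |3|² + |1|² + |3|² = 23.0000

Frequency domain:
(1/4)Σ|X[k]|² = (1/4)(|5|² + |-3|² + |-7|² + |-3|²) = (1/4)·92.0000 = 23.0000

Both sides agree, confirming Parseval's theorem.

Σ|x[n]|² = (1/N)Σ|X[k]|² = 23.0000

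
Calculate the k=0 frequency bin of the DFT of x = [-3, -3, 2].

X[0] = Σ(n=0 to 2) x[n] · ω_3^0 = Σ x[n]
= (-3) + (-3) + (2)

X[0] = -4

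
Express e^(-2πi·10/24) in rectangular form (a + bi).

ω_24^10 = e^(-2πi·10/24)
= cos(-2π·10/24) + i·sin(-2π·10/24)
= cos(-20π/24) + i·sin(-20π/24)

ω_24^10 = cos(-20π/24) + i·sin(-20π/24) = -0.8660-0.5000i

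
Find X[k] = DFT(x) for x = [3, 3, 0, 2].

X[k] = Σ(n=0 to 3) x[n] · ω_4^(nk)
where ω_4 = e^(-2πi/4)

Computing each X[k]:
X[0] = 8
X[1] = 3-1i
X[2] = -2
X[3] = 3+1i

X = [8, 3-1i, -2, 3+1i]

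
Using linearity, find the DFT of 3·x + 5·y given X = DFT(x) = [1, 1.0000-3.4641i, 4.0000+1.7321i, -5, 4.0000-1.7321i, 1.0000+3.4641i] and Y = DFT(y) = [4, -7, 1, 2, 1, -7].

By linearity: DFT(3x + 5y) = 3·DFT(x) + 5·DFT(y)
= 3·[1, 1.0000-3.4641i, 4.0000+1.7321i, -5, 4.0000-1.7321i, 1.0000+3.4641i] + 5·[4, -7, 1, 2, 1, -7]

Computing element-wise:
Z[0] = 3·(1) + 5·(4) = 23
Z[1] = 3·(1.0000-3.4641i) + 5·(-7) = -32.0000-10.3923i
Z[2] = 3·(4.0000+1.7321i) + 5·(1) = 17.0000+5.1963i
Z[3] = 3·(-5) + 5·(2) = -5
Z[4] = 3·(4.0000-1.7321i) + 5·(1) = 17.0000-5.1963i
Z[5] = 3·(1.0000+3.4641i) + 5·(-7) = -32.0000+10.3923i

DFT(3x + 5y) = 3·X + 5·Y = [23, -32.0000-10.3923i, 17.0000+5.1963i, -5, 17.0000-5.1963i, -32.0000+10.3923i]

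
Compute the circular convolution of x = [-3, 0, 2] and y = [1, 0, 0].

(x ⊛ y)[n] = Σ(m=0 to 2) x[m] · y[(n-m) mod 3]

Computing each output sample:
(x ⊛ y)[0] = -3
(x ⊛ y)[1] = 0
(x ⊛ y)[2] = 2

x ⊛ y = [-3, 0, 2]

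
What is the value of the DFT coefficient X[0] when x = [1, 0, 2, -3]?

X[0] = Σ(n=0 to 3) x[n] · ω_4^0 = Σ x[n]
= (1) + (0) + (2) + (-3)

X[0] = 0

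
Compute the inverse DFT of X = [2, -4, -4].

x[n] = (1/3) Σ(k=0 to 2) X[k] · e^(2πikn/3)

Computing each x[n]:
x[0] = -2
x[1] = 2
x[2] = 2

x = [-2, 2, 2]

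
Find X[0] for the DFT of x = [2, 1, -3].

X[0] = Σ(n=0 to 2) x[n] · ω_3^0 = Σ x[n]
= (2) + (1) + (-3)

X[0] = 0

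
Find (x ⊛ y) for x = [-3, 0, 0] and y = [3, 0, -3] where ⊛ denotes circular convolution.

(x ⊛ y)[n] = Σ(m=0 to 2) x[m] · y[(n-m) mod 3]

Computing each output sample:
(x ⊛ y)[0] = -9
(x ⊛ y)[1] = 0
(x ⊛ y)[2] = 9

x ⊛ y = [-9, 0, 9]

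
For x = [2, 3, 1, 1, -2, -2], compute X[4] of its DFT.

X[4] = Σ(n=0 to 5) x[n] · ω_6^(4n) where ω_6 = e^(-2πi/6)
= (2)·ω_6^0 + (3)·ω_6^4 + (1)·ω_6^8 + (1)·ω_6^12 + (-2)·ω_6^16 + (-2)·ω_6^20

X[4] = 3.0000+1.7321i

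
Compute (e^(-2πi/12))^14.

Since ω_12^12 = 1, powers reduce modulo 12.
14 mod 12 = 2
So ω_12^14 = ω_12^2 = e^(-2πi·2/12)

ω_12^14 = ω_12^2 = 0.5000-0.8660i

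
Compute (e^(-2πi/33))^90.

Since ω_33^33 = 1, powers reduce modulo 33.
90 mod 33 = 24
So ω_33^90 = ω_33^24 = e^(-2πi·24/33)

ω_33^90 = ω_33^24 = -0.1423+0.9898i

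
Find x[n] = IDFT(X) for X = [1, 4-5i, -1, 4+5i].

x[n] = (1/4) Σ(k=0 to 3) X[k] · e^(2πikn/4)

Computing each x[n]:
x[0] = 2
x[1] = 3
x[2] = -2
x[3] = -2

x = [2, 3, -2, -2]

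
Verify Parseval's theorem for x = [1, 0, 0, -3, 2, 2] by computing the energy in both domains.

Time domain:
Σ|x[n]|² = |1|² + |0|² + |0|² + |-3|² + |2|² + |2|² = 18.0000

Frequency domain:
(1/6)Σ|X[k]|² = (1/6)(|2|² + |4.0000+3.4641i|² + |-4|² + |4|² + |-4|² + |4.0000-3.4641i|²) = (1/6)·108.0000 = 18.0000

Both sides agree, confirming Parseval's theorem.

Σ|x[n]|² = (1/N)Σ|X[k]|² = 18.0000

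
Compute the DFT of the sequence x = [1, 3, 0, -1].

X[k] = Σ(n=0 to 3) x[n] · ω_4^(nk)
where ω_4 = e^(-2πi/4)

Computing each X[k]:
X[0] = 3
X[1] = 1-4i
X[2] = -1
X[3] = 1+4i

X = [3, 1-4i, -1, 1+4i]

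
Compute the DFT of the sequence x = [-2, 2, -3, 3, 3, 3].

X[k] = Σ(n=0 to 5) x[n] · ω_6^(nk)
where ω_6 = e^(-2πi/6)

Computing each X[k]:
X[0] = 6
X[1] = -2.5000+6.0622i
X[2] = -1.5000-4.3301i
X[3] = -10
X[4] = -1.5000+4.3301i
X[5] = -2.5000-6.0622i

X = [6, -2.5000+6.0622i, -1.5000-4.3301i, -10, -1.5000+4.3301i, -2.5000-6.0622i]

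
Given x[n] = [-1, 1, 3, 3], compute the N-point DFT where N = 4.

X[k] = Σ(n=0 to 3) x[n] · ω_4^(nk)
where ω_4 = e^(-2πi/4)

Computing each X[k]:
X[0] = 6
X[1] = -4+2i
X[2] = -2
X[3] = -4-2i

X = [6, -4+2i, -2, -4-2i]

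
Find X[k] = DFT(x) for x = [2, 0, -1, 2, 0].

X[k] = Σ(n=0 to 4) x[n] · ω_5^(nk)
where ω_5 = e^(-2πi/5)

Computing each X[k]:
X[0] = 3
X[1] = 1.1910+1.7634i
X[2] = 2.3090-2.8532i
X[3] = 2.3090+2.8532i
X[4] = 1.1910-1.7634i

X = [3, 1.1910+1.7634i, 2.3090-2.8532i, 2.3090+2.8532i, 1.1910-1.7634i]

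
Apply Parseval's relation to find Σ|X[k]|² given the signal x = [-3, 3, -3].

Parseval: Σ|x[n]|² = (1/N)Σ|X[k]|², so Σ|X[k]|² = N·Σ|x[n]|² = 3·27.0000

Σ|X[k]|² = N·Σ|x[n]|² = 3·27.0000 = 81.0000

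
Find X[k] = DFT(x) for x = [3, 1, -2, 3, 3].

X[k] = Σ(n=0 to 4) x[n] · ω_5^(nk)
where ω_5 = e^(-2πi/5)

Computing each X[k]:
X[0] = 8
X[1] = 3.4271+4.8410i
X[2] = 0.0729-3.5797i
X[3] = 0.0729+3.5797i
X[4] = 3.4271-4.8410i

X = [8, 3.4271+4.8410i, 0.0729-3.5797i, 0.0729+3.5797i, 3.4271-4.8410i]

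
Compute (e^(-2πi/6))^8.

Since ω_6^6 = 1, powers reduce modulo 6.
8 mod 6 = 2
So ω_6^8 = ω_6^2 = e^(-2πi·2/6)

ω_6^8 = ω_6^2 = -0.5000-0.8660i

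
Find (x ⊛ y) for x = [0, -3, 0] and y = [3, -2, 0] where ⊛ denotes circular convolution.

(x ⊛ y)[n] = Σ(m=0 to 2) x[m] · y[(n-m) mod 3]

Computing each output sample:
(x ⊛ y)[0] = 0
(x ⊛ y)[1] = -9
(x ⊛ y)[2] = 6

x ⊛ y = [0, -9, 6]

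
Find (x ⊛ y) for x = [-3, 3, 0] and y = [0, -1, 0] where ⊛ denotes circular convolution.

(x ⊛ y)[n] = Σ(m=0 to 2) x[m] · y[(n-m) mod 3]

Computing each output sample:
(x ⊛ y)[0] = 0
(x ⊛ y)[1] = 3
(x ⊛ y)[2] = -3

x ⊛ y = [0, 3, -3]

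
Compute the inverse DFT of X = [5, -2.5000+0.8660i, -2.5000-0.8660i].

x[n] = (1/3) Σ(k=0 to 2) X[k] · e^(2πikn/3)

Computing each x[n]:
x[0] = 0
x[1] = 2
x[2] = 3

x = [0, 2, 3]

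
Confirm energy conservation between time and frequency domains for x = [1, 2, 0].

Time domain:
Σ|x[n]|² = |1|² + |2|² + |0|² = 5.0000

Frequency domain:
(1/3)Σ|X[k]|² = (1/3)(|3|² + |-1.7321i|² + |1.7321i|²) = (1/3)·15.0000 = 5.0000

Both sides agree, confirming Parseval's theorem.

Σ|x[n]|² = (1/N)Σ|X[k]|² = 5.0000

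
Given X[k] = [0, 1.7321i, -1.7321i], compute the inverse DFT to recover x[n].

x[n] = (1/3) Σ(k=0 to 2) X[k] · e^(2πikn/3)

Computing each x[n]:
x[0] = 0
x[1] = -1
x[2] = 1

x = [0, -1, 1]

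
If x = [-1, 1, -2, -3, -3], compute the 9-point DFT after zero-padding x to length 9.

Original 5-point DFT: [-8, 2.4271-4.3920i, -0.9271-1.4001i, -0.9271+1.4001i, 2.4271+4.3920i]
Zero-padded 9-point DFT provides frequency interpolation.

DFT_9([x, 0, ...]) = [-8, 3.7378+4.9510i, 0.2549-4.8272i, -2, -2.4927-1.9839i, -2.4927+1.9839i, -2, 0.2549+4.8272i, 3.7378-4.9510i]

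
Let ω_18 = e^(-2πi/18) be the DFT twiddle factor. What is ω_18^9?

ω_18^9 = e^(-2πi·9/18)
= cos(-2π·9/18) + i·sin(-2π·9/18)
= cos(-18π/18) + i·sin(-18π/18)

ω_18^9 = cos(-18π/18) + i·sin(-18π/18) = -1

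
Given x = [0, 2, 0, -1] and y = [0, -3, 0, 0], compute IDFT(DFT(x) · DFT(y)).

(x ⊛ y)[n] = Σ(m=0 to 3) x[m] · y[(n-m) mod 4]

Computing each output sample:
(x ⊛ y)[0] = 3
(x ⊛ y)[1] = 0
(x ⊛ y)[2] = -6
(x ⊛ y)[3] = 0

x ⊛ y = [3, 0, -6, 0]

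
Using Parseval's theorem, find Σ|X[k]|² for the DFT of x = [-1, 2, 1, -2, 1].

Parseval: Σ|x[n]|² = (1/N)Σ|X[k]|², so Σ|X[k]|² = N·Σ|x[n]|² = 5·11.0000

Σ|X[k]|² = N·Σ|x[n]|² = 5·11.0000 = 55.0000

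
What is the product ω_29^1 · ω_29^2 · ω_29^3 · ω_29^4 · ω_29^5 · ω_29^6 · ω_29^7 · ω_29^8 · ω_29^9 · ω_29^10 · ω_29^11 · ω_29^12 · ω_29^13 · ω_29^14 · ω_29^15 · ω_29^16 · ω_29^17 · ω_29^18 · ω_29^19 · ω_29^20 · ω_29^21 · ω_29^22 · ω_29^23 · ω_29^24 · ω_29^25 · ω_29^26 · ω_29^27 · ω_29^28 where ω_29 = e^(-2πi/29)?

The primitive 29th roots of unity are ω_29^k for k coprime to 29: k ∈ {1, 2, 3, 4, 5, 6, 7, 8, 9, 10, 11, 12, 13, 14, 15, 16, 17, 18, 19, 20, 21, 22, 23, 24, 25, 26, 27, 28}
Their product equals the constant term of the cyclotomic polynomial Φ_29(x) up to sign.
For n ≥ 3, the product of all primitive nth roots of unity is 1. (For n=1 it is 1; for n=2 it is -1.)

1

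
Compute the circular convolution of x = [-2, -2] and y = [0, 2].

(x ⊛ y)[n] = Σ(m=0 to 1) x[m] · y[(n-m) mod 2]

Computing each output sample:
(x ⊛ y)[0] = -4
(x ⊛ y)[1] = -4

x ⊛ y = [-4, -4]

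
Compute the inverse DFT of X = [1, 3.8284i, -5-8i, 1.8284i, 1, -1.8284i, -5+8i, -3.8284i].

x[n] = (1/8) Σ(k=0 to 7) X[k] · e^(2πikn/8)

Computing each x[n]:
x[0] = -1
x[1] = 1
x[2] = 1
x[3] = -3
x[4] = -1
x[5] = 3
x[6] = 2
x[7] = -1

x = [-1, 1, 1, -3, -1, 3, 2, -1]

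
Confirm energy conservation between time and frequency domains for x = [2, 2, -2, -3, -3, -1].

Time domain:
Σ|x[n]|² = |2|² + |2|² + |-2|² + |-3|² + |-3|² + |-1|² = 31.0000

Frequency domain:
(1/6)Σ|X[k]|² = (1/6)(|-5|² + |8.0000-3.4641i|² + |1.0000-1.7321i|² + |-1|² + |1.0000+1.7321i|² + |8.0000+3.4641i|²) = (1/6)·186.0000 = 31.0000

Both sides agree, confirming Parseval's theorem.

Σ|x[n]|² = (1/N)Σ|X[k]|² = 31.0000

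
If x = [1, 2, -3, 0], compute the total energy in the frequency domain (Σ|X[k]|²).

Parseval: Σ|x[n]|² = (1/N)Σ|X[k]|², so Σ|X[k]|² = N·Σ|x[n]|² = 4·14.0000

Σ|X[k]|² = N·Σ|x[n]|² = 4·14.0000 = 56.0000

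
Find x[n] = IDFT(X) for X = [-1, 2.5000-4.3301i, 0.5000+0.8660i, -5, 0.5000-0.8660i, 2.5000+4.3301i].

x[n] = (1/6) Σ(k=0 to 5) X[k] · e^(2πikn/6)

Computing each x[n]:
x[0] = 0
x[1] = 2
x[2] = 0
x[3] = 0
x[4] = -3
x[5] = 0

x = [0, 2, 0, 0, -3, 0]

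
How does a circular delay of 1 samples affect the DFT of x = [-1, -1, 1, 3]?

Time shift by 1: X_shifted[k] = ω_4^(1k) · X[k]
Shifted x = [3, -1, -1, 1]

DFT(x[n-1]) = [2, 4+2i, 2, 4-2i]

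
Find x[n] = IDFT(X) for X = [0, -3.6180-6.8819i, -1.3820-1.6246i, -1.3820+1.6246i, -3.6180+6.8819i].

x[n] = (1/5) Σ(k=0 to 4) X[k] · e^(2πikn/5)

Computing each x[n]:
x[0] = -2
x[1] = 3
x[2] = 2
x[3] = 0
x[4] = -3

x = [-2, 3, 2, 0, -3]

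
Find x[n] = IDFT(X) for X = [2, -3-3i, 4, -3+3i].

x[n] = (1/4) Σ(k=0 to 3) X[k] · e^(2πikn/4)

Computing each x[n]:
x[0] = 0
x[1] = 1
x[2] = 3
x[3] = -2

x = [0, 1, 3, -2]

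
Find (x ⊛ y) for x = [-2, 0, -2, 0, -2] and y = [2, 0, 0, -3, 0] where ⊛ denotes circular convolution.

(x ⊛ y)[n] = Σ(m=0 to 4) x[m] · y[(n-m) mod 5]

Computing each output sample:
(x ⊛ y)[0] = 2
(x ⊛ y)[1] = 0
(x ⊛ y)[2] = 2
(x ⊛ y)[3] = 6
(x ⊛ y)[4] = -4

x ⊛ y = [2, 0, 2, 6, -4]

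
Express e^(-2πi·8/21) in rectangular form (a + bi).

ω_21^8 = e^(-2πi·8/21)
= cos(-2π·8/21) + i·sin(-2π·8/21)
= cos(-16π/21) + i·sin(-16π/21)

ω_21^8 = cos(-16π/21) + i·sin(-16π/21) = -0.7331-0.6802i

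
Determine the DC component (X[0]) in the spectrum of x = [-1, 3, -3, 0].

X[0] = Σ(n=0 to 3) x[n] · ω_4^0 = Σ x[n]
= (-1) + (3) + (-3) + (0)

X[0] = -1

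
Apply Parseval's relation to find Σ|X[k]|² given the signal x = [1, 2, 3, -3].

Parseval: Σ|x[n]|² = (1/N)Σ|X[k]|², so Σ|X[k]|² = N·Σ|x[n]|² = 4·23.0000

Σ|X[k]|² = N·Σ|x[n]|² = 4·23.0000 = 92.0000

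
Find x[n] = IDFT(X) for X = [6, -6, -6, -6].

x[n] = (1/4) Σ(k=0 to 3) X[k] · e^(2πikn/4)

Computing each x[n]:
x[0] = -3
x[1] = 3
x[2] = 3
x[3] = 3

x = [-3, 3, 3, 3]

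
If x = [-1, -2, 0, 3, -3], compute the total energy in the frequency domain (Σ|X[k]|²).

Parseval: Σ|x[n]|² = (1/N)Σ|X[k]|², so Σ|X[k]|² = N·Σ|x[n]|² = 5·23.0000

Σ|X[k]|² = N·Σ|x[n]|² = 5·23.0000 = 115.0000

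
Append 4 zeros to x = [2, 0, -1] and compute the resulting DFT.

Original 3-point DFT: [1, 2.5000-0.8660i, 2.5000+0.8660i]
Zero-padded 7-point DFT provides frequency interpolation.

DFT_7([x, 0, ...]) = [1, 2.2225+0.9749i, 2.9010-0.4339i, 1.3765-0.7818i, 1.3765+0.7818i, 2.9010+0.4339i, 2.2225-0.9749i]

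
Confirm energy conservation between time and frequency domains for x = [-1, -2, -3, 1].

Time domain:
Σ|x[n]|² = |-1|² + |-2|² + |-3|² + |1|² = 15.0000

Frequency domain:
(1/4)Σ|X[k]|² = (1/4)(|-5|² + |2+3i|² + |-3|² + |2-3i|²) = (1/4)·60.0000 = 15.0000

Both sides agree, confirming Parseval's theorem.

Σ|x[n]|² = (1/N)Σ|X[k]|² = 15.0000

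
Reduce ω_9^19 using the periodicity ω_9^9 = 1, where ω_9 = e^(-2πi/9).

Since ω_9^9 = 1, powers reduce modulo 9.
19 mod 9 = 1
So ω_9^19 = ω_9^1 = e^(-2πi·1/9)

ω_9^19 = ω_9^1 = 0.7660-0.6428i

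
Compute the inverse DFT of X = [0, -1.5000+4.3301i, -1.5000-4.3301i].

x[n] = (1/3) Σ(k=0 to 2) X[k] · e^(2πikn/3)

Computing each x[n]:
x[0] = -1
x[1] = -2
x[2] = 3

x = [-1, -2, 3]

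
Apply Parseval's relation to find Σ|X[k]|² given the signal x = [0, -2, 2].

Parseval: Σ|x[n]|² = (1/N)Σ|X[k]|², so Σ|X[k]|² = N·Σ|x[n]|² = 3·8.0000

Σ|X[k]|² = N·Σ|x[n]|² = 3·8.0000 = 24.0000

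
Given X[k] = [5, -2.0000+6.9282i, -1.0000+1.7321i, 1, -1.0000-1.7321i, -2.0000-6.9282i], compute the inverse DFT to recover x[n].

x[n] = (1/6) Σ(k=0 to 5) X[k] · e^(2πikn/6)

Computing each x[n]:
x[0] = 0
x[1] = -2
x[2] = 0
x[3] = 1
x[4] = 3
x[5] = 3

x = [0, -2, 0, 1, 3, 3]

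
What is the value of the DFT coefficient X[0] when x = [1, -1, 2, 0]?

X[0] = Σ(n=0 to 3) x[n] · ω_4^0 = Σ x[n]
= (1) + (-1) + (2) + (0)

X[0] = 2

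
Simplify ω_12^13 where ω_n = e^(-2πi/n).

Since ω_12^12 = 1, powers reduce modulo 12.
13 mod 12 = 1
So ω_12^13 = ω_12^1 = e^(-2πi·1/12)

ω_12^13 = ω_12^1 = 0.8660-0.5000i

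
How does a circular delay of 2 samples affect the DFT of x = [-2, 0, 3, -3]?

Time shift by 2: X_shifted[k] = ω_4^(2k) · X[k]
Shifted x = [3, -3, -2, 0]

DFT(x[n-2]) = [-2, 5+3i, 4, 5-3i]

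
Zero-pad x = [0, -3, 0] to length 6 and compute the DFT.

Original 3-point DFT: [-3, 1.5000+2.5981i, 1.5000-2.5981i]
Zero-padded 6-point DFT provides frequency interpolation.

DFT_6([x, 0, ...]) = [-3, -1.5000+2.5981i, 1.5000+2.5981i, 3, 1.5000-2.5981i, -1.5000-2.5981i]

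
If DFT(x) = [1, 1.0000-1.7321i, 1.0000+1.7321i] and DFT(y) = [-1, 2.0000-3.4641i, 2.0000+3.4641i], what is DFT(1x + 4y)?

By linearity: DFT(1x + 4y) = 1·DFT(x) + 4·DFT(y)
= 1·[1, 1.0000-1.7321i, 1.0000+1.7321i] + 4·[-1, 2.0000-3.4641i, 2.0000+3.4641i]

Computing element-wise:
Z[0] = 1·(1) + 4·(-1) = -3
Z[1] = 1·(1.0000-1.7321i) + 4·(2.0000-3.4641i) = 9.0000-15.5885i
Z[2] = 1·(1.0000+1.7321i) + 4·(2.0000+3.4641i) = 9.0000+15.5885i

DFT(1x + 4y) = 1·X + 4·Y = [-3, 9.0000-15.5885i, 9.0000+15.5885i]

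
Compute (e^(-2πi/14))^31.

Since ω_14^14 = 1, powers reduce modulo 14.
31 mod 14 = 3
So ω_14^31 = ω_14^3 = e^(-2πi·3/14)

ω_14^31 = ω_14^3 = 0.2225-0.9749i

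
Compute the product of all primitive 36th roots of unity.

The primitive 36th roots of unity are ω_36^k for k coprime to 36: k ∈ {1, 5, 7, 11, 13, 17, 19, 23, 25, 29, 31, 35}
Their product equals the constant term of the cyclotomic polynomial Φ_36(x) up to sign.
For n ≥ 3, the product of all primitive nth roots of unity is 1. (For n=1 it is 1; for n=2 it is -1.)

1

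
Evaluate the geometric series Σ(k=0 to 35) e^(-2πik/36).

Sum of all nth roots of unity equals 0 for n > 1 (geometric series with r ≠ 1).

0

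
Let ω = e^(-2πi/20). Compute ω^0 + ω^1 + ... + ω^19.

Sum of all nth roots of unity equals 0 for n > 1 (geometric series with r ≠ 1).

0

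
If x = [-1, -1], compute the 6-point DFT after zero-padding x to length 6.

Original 2-point DFT: [-2, 0]
Zero-padded 6-point DFT provides frequency interpolation.

DFT_6([x, 0, ...]) = [-2, -1.5000+0.8660i, -0.5000+0.8660i, 0, -0.5000-0.8660i, -1.5000-0.8660i]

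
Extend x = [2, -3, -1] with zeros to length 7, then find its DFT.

Original 3-point DFT: [-2, 4.0000+1.7321i, 4.0000-1.7321i]
Zero-padded 7-point DFT provides frequency interpolation.

DFT_7([x, 0, ...]) = [-2, 0.3521+3.3204i, 3.5685+2.4909i, 4.0794+0.5198i, 4.0794-0.5198i, 3.5685-2.4909i, 0.3521-3.3204i]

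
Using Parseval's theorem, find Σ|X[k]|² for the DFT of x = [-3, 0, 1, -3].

Parseval: Σ|x[n]|² = (1/N)Σ|X[k]|², so Σ|X[k]|² = N·Σ|x[n]|² = 4·19.0000

Σ|X[k]|² = N·Σ|x[n]|² = 4·19.0000 = 76.0000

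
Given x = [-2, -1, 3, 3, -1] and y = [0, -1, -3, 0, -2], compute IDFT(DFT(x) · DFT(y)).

(x ⊛ y)[n] = Σ(m=0 to 4) x[m] · y[(n-m) mod 5]

Computing each output sample:
(x ⊛ y)[0] = -6
(x ⊛ y)[1] = -1
(x ⊛ y)[2] = 1
(x ⊛ y)[3] = 2
(x ⊛ y)[4] = -8

x ⊛ y = [-6, -1, 1, 2, -8]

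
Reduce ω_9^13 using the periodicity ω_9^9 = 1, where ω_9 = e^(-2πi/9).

Since ω_9^9 = 1, powers reduce modulo 9.
13 mod 9 = 4
So ω_9^13 = ω_9^4 = e^(-2πi·4/9)

ω_9^13 = ω_9^4 = -0.9397-0.3420i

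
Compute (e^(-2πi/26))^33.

Since ω_26^26 = 1, powers reduce modulo 26.
33 mod 26 = 7
So ω_26^33 = ω_26^7 = e^(-2πi·7/26)

ω_26^33 = ω_26^7 = -0.1205-0.9927i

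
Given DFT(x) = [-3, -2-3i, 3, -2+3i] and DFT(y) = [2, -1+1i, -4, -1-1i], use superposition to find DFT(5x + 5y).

By linearity: DFT(5x + 5y) = 5·DFT(x) + 5·DFT(y)
= 5·[-3, -2-3i, 3, -2+3i] + 5·[2, -1+1i, -4, -1-1i]

Computing element-wise:
Z[0] = 5·(-3) + 5·(2) = -5
Z[1] = 5·(-2-3i) + 5·(-1+1i) = -15-10i
Z[2] = 5·(3) + 5·(-4) = -5
Z[3] = 5·(-2+3i) + 5·(-1-1i) = -15+10i

DFT(5x + 5y) = 5·X + 5·Y = [-5, -15-10i, -5, -15+10i]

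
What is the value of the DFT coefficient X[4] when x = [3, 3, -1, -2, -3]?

X[4] = Σ(n=0 to 4) x[n] · ω_5^(4n) where ω_5 = e^(-2πi/5)
= (3)·ω_5^0 + (3)·ω_5^4 + (-1)·ω_5^8 + (-2)·ω_5^12 + (-3)·ω_5^16

X[4] = 5.4271+6.2941i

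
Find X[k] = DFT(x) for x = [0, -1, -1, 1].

X[k] = Σ(n=0 to 3) x[n] · ω_4^(nk)
where ω_4 = e^(-2πi/4)

Computing each X[k]:
X[0] = -1
X[1] = 1+2i
X[2] = -1
X[3] = 1-2i

X = [-1, 1+2i, -1, 1-2i]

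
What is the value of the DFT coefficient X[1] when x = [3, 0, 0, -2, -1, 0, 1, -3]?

X[1] = Σ(n=0 to 7) x[n] · ω_8^(1n) where ω_8 = e^(-2πi/8)
= (3)·ω_8^0 + (0)·ω_8^1 + (0)·ω_8^2 + (-2)·ω_8^3 + (-1)·ω_8^4 + (0)·ω_8^5 + (1)·ω_8^6 + (-3)·ω_8^7

X[1] = 3.2929+0.2929i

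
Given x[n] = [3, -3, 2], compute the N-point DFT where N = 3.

X[k] = Σ(n=0 to 2) x[n] · ω_3^(nk)
where ω_3 = e^(-2πi/3)

Computing each X[k]:
X[0] = 2
X[1] = 3.5000+4.3301i
X[2] = 3.5000-4.3301i

X = [2, 3.5000+4.3301i, 3.5000-4.3301i]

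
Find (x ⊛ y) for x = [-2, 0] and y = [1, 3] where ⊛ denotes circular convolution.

(x ⊛ y)[n] = Σ(m=0 to 1) x[m] · y[(n-m) mod 2]

Computing each output sample:
(x ⊛ y)[0] = -2
(x ⊛ y)[1] = -6

x ⊛ y = [-2, -6]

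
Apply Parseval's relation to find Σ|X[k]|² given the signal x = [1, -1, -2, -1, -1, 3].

Parseval: Σ|x[n]|² = (1/N)Σ|X[k]|², so Σ|X[k]|² = N·Σ|x[n]|² = 6·17.0000

Σ|X[k]|² = N·Σ|x[n]|² = 6·17.0000 = 102.0000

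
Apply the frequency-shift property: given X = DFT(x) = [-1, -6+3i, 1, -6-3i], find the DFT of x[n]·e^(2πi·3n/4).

Modulation property: DFT(ω_4^(-3n)·x[n]) = X[(k-3) mod 4], so circularly shift X by 3 positions.

X[k-3] = [-6+3i, 1, -6-3i, -1]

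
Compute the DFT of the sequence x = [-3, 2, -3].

X[k] = Σ(n=0 to 2) x[n] · ω_3^(nk)
where ω_3 = e^(-2πi/3)

Computing each X[k]:
X[0] = -4
X[1] = -2.5000-4.3301i
X[2] = -2.5000+4.3301i

X = [-4, -2.5000-4.3301i, -2.5000+4.3301i]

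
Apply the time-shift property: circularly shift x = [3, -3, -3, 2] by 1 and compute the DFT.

Time shift by 1: X_shifted[k] = ω_4^(1k) · X[k]
Shifted x = [2, 3, -3, -3]

DFT(x[n-1]) = [-1, 5-6i, -1, 5+6i]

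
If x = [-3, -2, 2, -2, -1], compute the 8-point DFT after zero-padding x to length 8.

Original 5-point DFT: [-6, -3.9271-1.4001i, -0.5729+4.3920i, -0.5729-4.3920i, -3.9271+1.4001i]
Zero-padded 8-point DFT provides frequency interpolation.

DFT_8([x, 0, ...]) = [-6, -2.0000+0.8284i, -6, -2.0000+4.8284i, 2, -2.0000-4.8284i, -6, -2.0000-0.8284i]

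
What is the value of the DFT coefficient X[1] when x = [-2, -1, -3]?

X[1] = Σ(n=0 to 2) x[n] · ω_3^(1n) where ω_3 = e^(-2πi/3)
= (-2)·ω_3^0 + (-1)·ω_3^1 + (-3)·ω_3^2

X[1] = -1.7321i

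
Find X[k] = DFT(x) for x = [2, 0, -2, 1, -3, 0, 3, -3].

X[k] = Σ(n=0 to 7) x[n] · ω_8^(nk)
where ω_8 = e^(-2πi/8)

Computing each X[k]:
X[0] = -2
X[1] = 2.1716+2.1716i
X[2] = -2-2i
X[3] = 7.8284-7.8284i
X[4] = 2
X[5] = 7.8284+7.8284i
X[6] = -2+2i
X[7] = 2.1716-2.1716i

X = [-2, 2.1716+2.1716i, -2-2i, 7.8284-7.8284i, 2, 7.8284+7.8284i, -2+2i, 2.1716-2.1716i]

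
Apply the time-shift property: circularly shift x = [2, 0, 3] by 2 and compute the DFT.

Time shift by 2: X_shifted[k] = ω_3^(2k) · X[k]
Shifted x = [0, 3, 2]

DFT(x[n-2]) = [5, -2.5000-0.8660i, -2.5000+0.8660i]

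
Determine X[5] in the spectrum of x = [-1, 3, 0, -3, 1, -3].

X[5] = Σ(n=0 to 5) x[n] · ω_6^(5n) where ω_6 = e^(-2πi/6)
= (-1)·ω_6^0 + (3)·ω_6^5 + (0)·ω_6^10 + (-3)·ω_6^15 + (1)·ω_6^20 + (-3)·ω_6^25

X[5] = 1.5000+4.3301i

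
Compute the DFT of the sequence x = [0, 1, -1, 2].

X[k] = Σ(n=0 to 3) x[n] · ω_4^(nk)
where ω_4 = e^(-2πi/4)

Computing each X[k]:
X[0] = 2
X[1] = 1+1i
X[2] = -4
X[3] = 1-1i

X = [2, 1+1i, -4, 1-1i]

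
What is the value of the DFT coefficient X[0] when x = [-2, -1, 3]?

X[0] = Σ(n=0 to 2) x[n] · ω_3^0 = Σ x[n]
= (-2) + (-1) + (3)

X[0] = 0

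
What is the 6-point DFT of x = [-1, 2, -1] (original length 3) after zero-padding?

Original 3-point DFT: [0, -1.5000-2.5981i, -1.5000+2.5981i]
Zero-padded 6-point DFT provides frequency interpolation.

DFT_6([x, 0, ...]) = [0, 0.5000-0.8660i, -1.5000-2.5981i, -4, -1.5000+2.5981i, 0.5000+0.8660i]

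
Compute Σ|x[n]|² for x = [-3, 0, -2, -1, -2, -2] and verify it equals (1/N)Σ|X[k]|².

Time domain:
Σ|x[n]|² = |-3|² + |0|² + |-2|² + |-1|² + |-2|² + |-2|² = 22.0000

Frequency domain:
(1/6)Σ|X[k]|² = (1/6)(|-10|² + |-1.0000-1.7321i|² + |-1.0000-1.7321i|² + |-4|² + |-1.0000+1.7321i|² + |-1.0000+1.7321i|²) = (1/6)·132.0000 = 22.0000

Both sides agree, confirming Parseval's theorem.

Σ|x[n]|² = (1/N)Σ|X[k]|² = 22.0000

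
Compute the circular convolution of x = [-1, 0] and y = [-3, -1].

(x ⊛ y)[n] = Σ(m=0 to 1) x[m] · y[(n-m) mod 2]

Computing each output sample:
(x ⊛ y)[0] = 3
(x ⊛ y)[1] = 1

x ⊛ y = [3, 1]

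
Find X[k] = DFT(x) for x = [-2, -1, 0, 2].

X[k] = Σ(n=0 to 3) x[n] · ω_4^(nk)
where ω_4 = e^(-2πi/4)

Computing each X[k]:
X[0] = -1
X[1] = -2+3i
X[2] = -3
X[3] = -2-3i

X = [-1, -2+3i, -3, -2-3i]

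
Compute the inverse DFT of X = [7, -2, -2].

x[n] = (1/3) Σ(k=0 to 2) X[k] · e^(2πikn/3)

Computing each x[n]:
x[0] = 1
x[1] = 3
x[2] = 3

x = [1, 3, 3]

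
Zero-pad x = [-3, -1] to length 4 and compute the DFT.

Original 2-point DFT: [-4, -2]
Zero-padded 4-point DFT provides frequency interpolation.

DFT_4([x, 0, ...]) = [-4, -3+1i, -2, -3-1i]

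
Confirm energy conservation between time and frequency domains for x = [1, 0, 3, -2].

Time domain:
Σ|x[n]|² = |1|² + |0|² + |3|² + |-2|² = 14.0000

Frequency domain:
(1/4)Σ|X[k]|² = (1/4)(|2|² + |-2-2i|² + |6|² + |-2+2i|²) = (1/4)·56.0000 = 14.0000

Both sides agree, confirming Parseval's theorem.

Σ|x[n]|² = (1/N)Σ|X[k]|² = 14.0000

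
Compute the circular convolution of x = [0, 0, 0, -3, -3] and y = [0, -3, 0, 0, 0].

(x ⊛ y)[n] = Σ(m=0 to 4) x[m] · y[(n-m) mod 5]

Computing each output sample:
(x ⊛ y)[0] = 9
(x ⊛ y)[1] = 0
(x ⊛ y)[2] = 0
(x ⊛ y)[3] = 0
(x ⊛ y)[4] = 9

x ⊛ y = [9, 0, 0, 0, 9]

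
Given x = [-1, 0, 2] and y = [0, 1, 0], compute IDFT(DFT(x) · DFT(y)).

(x ⊛ y)[n] = Σ(m=0 to 2) x[m] · y[(n-m) mod 3]

Computing each output sample:
(x ⊛ y)[0] = 2
(x ⊛ y)[1] = -1
(x ⊛ y)[2] = 0

x ⊛ y = [2, -1, 0]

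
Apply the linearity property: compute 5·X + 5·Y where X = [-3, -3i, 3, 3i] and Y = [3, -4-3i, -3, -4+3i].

By linearity: DFT(5x + 5y) = 5·DFT(x) + 5·DFT(y)
= 5·[-3, -3i, 3, 3i] + 5·[3, -4-3i, -3, -4+3i]

Computing element-wise:
Z[0] = 5·(-3) + 5·(3) = 0
Z[1] = 5·(-3i) + 5·(-4-3i) = -20-30i
Z[2] = 5·(3) + 5·(-3) = 0
Z[3] = 5·(3i) + 5·(-4+3i) = -20+30i

DFT(5x + 5y) = 5·X + 5·Y = [0, -20-30i, 0, -20+30i]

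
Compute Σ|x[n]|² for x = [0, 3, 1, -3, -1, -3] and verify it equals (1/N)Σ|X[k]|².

Time domain:
Σ|x[n]|² = |0|² + |3|² + |1|² + |-3|² + |-1|² + |-3|² = 29.0000

Frequency domain:
(1/6)Σ|X[k]|² = (1/6)(|-3|² + |3.0000-6.9282i|² + |-3.0000-3.4641i|² + |3|² + |-3.0000+3.4641i|² + |3.0000+6.9282i|²) = (1/6)·174.0000 = 29.0000

Both sides agree, confirming Parseval's theorem.

Σ|x[n]|² = (1/N)Σ|X[k]|² = 29.0000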